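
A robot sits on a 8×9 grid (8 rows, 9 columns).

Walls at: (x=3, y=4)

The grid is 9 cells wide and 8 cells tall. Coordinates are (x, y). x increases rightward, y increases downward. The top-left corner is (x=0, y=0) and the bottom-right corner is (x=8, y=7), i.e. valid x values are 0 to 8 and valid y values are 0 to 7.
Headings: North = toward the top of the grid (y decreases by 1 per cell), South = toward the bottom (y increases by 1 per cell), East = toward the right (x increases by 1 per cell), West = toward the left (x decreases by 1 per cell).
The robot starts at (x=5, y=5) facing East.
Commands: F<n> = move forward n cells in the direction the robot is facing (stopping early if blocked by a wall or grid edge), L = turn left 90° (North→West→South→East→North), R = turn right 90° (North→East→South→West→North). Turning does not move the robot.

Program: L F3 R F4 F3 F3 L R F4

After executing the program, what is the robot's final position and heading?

Answer: Final position: (x=8, y=2), facing East

Derivation:
Start: (x=5, y=5), facing East
  L: turn left, now facing North
  F3: move forward 3, now at (x=5, y=2)
  R: turn right, now facing East
  F4: move forward 3/4 (blocked), now at (x=8, y=2)
  F3: move forward 0/3 (blocked), now at (x=8, y=2)
  F3: move forward 0/3 (blocked), now at (x=8, y=2)
  L: turn left, now facing North
  R: turn right, now facing East
  F4: move forward 0/4 (blocked), now at (x=8, y=2)
Final: (x=8, y=2), facing East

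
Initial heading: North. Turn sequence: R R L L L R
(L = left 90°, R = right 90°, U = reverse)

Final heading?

Start: North
  R (right (90° clockwise)) -> East
  R (right (90° clockwise)) -> South
  L (left (90° counter-clockwise)) -> East
  L (left (90° counter-clockwise)) -> North
  L (left (90° counter-clockwise)) -> West
  R (right (90° clockwise)) -> North
Final: North

Answer: Final heading: North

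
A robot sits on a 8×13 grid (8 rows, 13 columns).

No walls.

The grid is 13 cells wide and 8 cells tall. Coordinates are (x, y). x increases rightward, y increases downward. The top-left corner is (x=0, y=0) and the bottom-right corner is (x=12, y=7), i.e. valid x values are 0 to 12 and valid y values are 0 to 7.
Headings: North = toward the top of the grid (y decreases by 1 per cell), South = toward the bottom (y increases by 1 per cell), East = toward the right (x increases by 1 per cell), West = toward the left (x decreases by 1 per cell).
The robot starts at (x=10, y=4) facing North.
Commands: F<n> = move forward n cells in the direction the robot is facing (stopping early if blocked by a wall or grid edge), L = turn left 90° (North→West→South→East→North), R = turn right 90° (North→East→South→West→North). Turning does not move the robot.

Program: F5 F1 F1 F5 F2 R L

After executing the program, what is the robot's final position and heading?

Answer: Final position: (x=10, y=0), facing North

Derivation:
Start: (x=10, y=4), facing North
  F5: move forward 4/5 (blocked), now at (x=10, y=0)
  F1: move forward 0/1 (blocked), now at (x=10, y=0)
  F1: move forward 0/1 (blocked), now at (x=10, y=0)
  F5: move forward 0/5 (blocked), now at (x=10, y=0)
  F2: move forward 0/2 (blocked), now at (x=10, y=0)
  R: turn right, now facing East
  L: turn left, now facing North
Final: (x=10, y=0), facing North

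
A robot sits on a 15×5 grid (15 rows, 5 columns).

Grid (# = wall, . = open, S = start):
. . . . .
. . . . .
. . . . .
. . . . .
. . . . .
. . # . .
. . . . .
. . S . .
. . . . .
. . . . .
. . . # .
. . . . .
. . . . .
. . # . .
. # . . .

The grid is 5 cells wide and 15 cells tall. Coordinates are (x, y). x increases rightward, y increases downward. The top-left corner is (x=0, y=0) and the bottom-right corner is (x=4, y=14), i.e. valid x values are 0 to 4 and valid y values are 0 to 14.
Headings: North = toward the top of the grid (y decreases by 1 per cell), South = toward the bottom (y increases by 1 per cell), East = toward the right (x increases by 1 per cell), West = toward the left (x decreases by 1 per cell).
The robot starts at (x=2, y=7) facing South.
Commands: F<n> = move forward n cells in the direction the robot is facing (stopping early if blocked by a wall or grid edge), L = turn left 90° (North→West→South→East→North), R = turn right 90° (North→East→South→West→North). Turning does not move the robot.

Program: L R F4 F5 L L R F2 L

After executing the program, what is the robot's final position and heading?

Answer: Final position: (x=4, y=12), facing North

Derivation:
Start: (x=2, y=7), facing South
  L: turn left, now facing East
  R: turn right, now facing South
  F4: move forward 4, now at (x=2, y=11)
  F5: move forward 1/5 (blocked), now at (x=2, y=12)
  L: turn left, now facing East
  L: turn left, now facing North
  R: turn right, now facing East
  F2: move forward 2, now at (x=4, y=12)
  L: turn left, now facing North
Final: (x=4, y=12), facing North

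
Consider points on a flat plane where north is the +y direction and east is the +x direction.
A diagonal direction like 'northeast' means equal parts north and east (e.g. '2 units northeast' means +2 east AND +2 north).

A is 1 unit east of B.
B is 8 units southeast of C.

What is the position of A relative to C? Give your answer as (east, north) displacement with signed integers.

Place C at the origin (east=0, north=0).
  B is 8 units southeast of C: delta (east=+8, north=-8); B at (east=8, north=-8).
  A is 1 unit east of B: delta (east=+1, north=+0); A at (east=9, north=-8).
Therefore A relative to C: (east=9, north=-8).

Answer: A is at (east=9, north=-8) relative to C.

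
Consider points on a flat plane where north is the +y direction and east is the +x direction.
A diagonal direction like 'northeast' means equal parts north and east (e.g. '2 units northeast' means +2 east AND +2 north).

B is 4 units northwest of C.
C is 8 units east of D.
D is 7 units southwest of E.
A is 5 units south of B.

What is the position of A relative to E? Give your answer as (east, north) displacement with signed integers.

Place E at the origin (east=0, north=0).
  D is 7 units southwest of E: delta (east=-7, north=-7); D at (east=-7, north=-7).
  C is 8 units east of D: delta (east=+8, north=+0); C at (east=1, north=-7).
  B is 4 units northwest of C: delta (east=-4, north=+4); B at (east=-3, north=-3).
  A is 5 units south of B: delta (east=+0, north=-5); A at (east=-3, north=-8).
Therefore A relative to E: (east=-3, north=-8).

Answer: A is at (east=-3, north=-8) relative to E.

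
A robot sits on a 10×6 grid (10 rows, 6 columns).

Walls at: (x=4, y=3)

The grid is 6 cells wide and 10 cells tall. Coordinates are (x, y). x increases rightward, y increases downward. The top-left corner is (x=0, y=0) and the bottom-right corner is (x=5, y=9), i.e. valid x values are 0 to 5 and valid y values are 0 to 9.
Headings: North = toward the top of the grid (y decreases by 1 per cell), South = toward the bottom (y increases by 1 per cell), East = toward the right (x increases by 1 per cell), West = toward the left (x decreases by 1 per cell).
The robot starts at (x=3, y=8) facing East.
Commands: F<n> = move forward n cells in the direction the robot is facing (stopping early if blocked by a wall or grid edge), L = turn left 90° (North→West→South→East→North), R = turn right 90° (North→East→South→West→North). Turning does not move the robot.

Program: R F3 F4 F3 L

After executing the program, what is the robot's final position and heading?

Answer: Final position: (x=3, y=9), facing East

Derivation:
Start: (x=3, y=8), facing East
  R: turn right, now facing South
  F3: move forward 1/3 (blocked), now at (x=3, y=9)
  F4: move forward 0/4 (blocked), now at (x=3, y=9)
  F3: move forward 0/3 (blocked), now at (x=3, y=9)
  L: turn left, now facing East
Final: (x=3, y=9), facing East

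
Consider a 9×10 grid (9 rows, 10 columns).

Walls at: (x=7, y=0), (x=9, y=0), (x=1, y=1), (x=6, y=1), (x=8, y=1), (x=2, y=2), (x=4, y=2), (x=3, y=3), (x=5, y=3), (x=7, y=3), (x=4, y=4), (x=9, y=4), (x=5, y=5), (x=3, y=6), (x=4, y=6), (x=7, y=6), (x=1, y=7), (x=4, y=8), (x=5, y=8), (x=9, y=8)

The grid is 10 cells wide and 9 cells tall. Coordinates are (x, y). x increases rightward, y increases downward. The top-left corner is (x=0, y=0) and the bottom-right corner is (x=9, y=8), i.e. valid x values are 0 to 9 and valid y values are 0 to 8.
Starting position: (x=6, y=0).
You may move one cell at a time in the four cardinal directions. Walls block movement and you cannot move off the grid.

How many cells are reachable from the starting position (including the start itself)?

BFS flood-fill from (x=6, y=0):
  Distance 0: (x=6, y=0)
  Distance 1: (x=5, y=0)
  Distance 2: (x=4, y=0), (x=5, y=1)
  Distance 3: (x=3, y=0), (x=4, y=1), (x=5, y=2)
  Distance 4: (x=2, y=0), (x=3, y=1), (x=6, y=2)
  Distance 5: (x=1, y=0), (x=2, y=1), (x=3, y=2), (x=7, y=2), (x=6, y=3)
  Distance 6: (x=0, y=0), (x=7, y=1), (x=8, y=2), (x=6, y=4)
  Distance 7: (x=0, y=1), (x=9, y=2), (x=8, y=3), (x=5, y=4), (x=7, y=4), (x=6, y=5)
  Distance 8: (x=9, y=1), (x=0, y=2), (x=9, y=3), (x=8, y=4), (x=7, y=5), (x=6, y=6)
  Distance 9: (x=1, y=2), (x=0, y=3), (x=8, y=5), (x=5, y=6), (x=6, y=7)
  Distance 10: (x=1, y=3), (x=0, y=4), (x=9, y=5), (x=8, y=6), (x=5, y=7), (x=7, y=7), (x=6, y=8)
  Distance 11: (x=2, y=3), (x=1, y=4), (x=0, y=5), (x=9, y=6), (x=4, y=7), (x=8, y=7), (x=7, y=8)
  Distance 12: (x=2, y=4), (x=1, y=5), (x=0, y=6), (x=3, y=7), (x=9, y=7), (x=8, y=8)
  Distance 13: (x=3, y=4), (x=2, y=5), (x=1, y=6), (x=0, y=7), (x=2, y=7), (x=3, y=8)
  Distance 14: (x=3, y=5), (x=2, y=6), (x=0, y=8), (x=2, y=8)
  Distance 15: (x=4, y=5), (x=1, y=8)
Total reachable: 68 (grid has 70 open cells total)

Answer: Reachable cells: 68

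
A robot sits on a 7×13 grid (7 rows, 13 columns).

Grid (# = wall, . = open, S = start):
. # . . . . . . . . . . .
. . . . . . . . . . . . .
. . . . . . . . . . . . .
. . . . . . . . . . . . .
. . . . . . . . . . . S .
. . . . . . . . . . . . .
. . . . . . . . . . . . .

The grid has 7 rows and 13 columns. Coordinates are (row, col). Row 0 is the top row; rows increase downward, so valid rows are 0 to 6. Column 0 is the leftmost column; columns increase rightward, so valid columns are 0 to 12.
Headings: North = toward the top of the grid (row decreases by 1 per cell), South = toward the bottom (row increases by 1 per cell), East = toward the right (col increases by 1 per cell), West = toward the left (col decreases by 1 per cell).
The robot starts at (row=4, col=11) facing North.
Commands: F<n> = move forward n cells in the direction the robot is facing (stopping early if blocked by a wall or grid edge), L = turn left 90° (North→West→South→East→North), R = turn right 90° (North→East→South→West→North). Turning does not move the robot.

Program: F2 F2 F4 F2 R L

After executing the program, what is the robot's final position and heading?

Start: (row=4, col=11), facing North
  F2: move forward 2, now at (row=2, col=11)
  F2: move forward 2, now at (row=0, col=11)
  F4: move forward 0/4 (blocked), now at (row=0, col=11)
  F2: move forward 0/2 (blocked), now at (row=0, col=11)
  R: turn right, now facing East
  L: turn left, now facing North
Final: (row=0, col=11), facing North

Answer: Final position: (row=0, col=11), facing North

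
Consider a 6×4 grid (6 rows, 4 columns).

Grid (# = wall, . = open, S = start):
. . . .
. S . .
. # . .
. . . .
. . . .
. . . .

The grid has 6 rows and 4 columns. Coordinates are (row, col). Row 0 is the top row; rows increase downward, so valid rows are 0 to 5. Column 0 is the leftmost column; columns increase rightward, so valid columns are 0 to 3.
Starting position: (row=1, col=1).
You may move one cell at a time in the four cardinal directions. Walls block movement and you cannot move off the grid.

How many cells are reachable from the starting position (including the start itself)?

Answer: Reachable cells: 23

Derivation:
BFS flood-fill from (row=1, col=1):
  Distance 0: (row=1, col=1)
  Distance 1: (row=0, col=1), (row=1, col=0), (row=1, col=2)
  Distance 2: (row=0, col=0), (row=0, col=2), (row=1, col=3), (row=2, col=0), (row=2, col=2)
  Distance 3: (row=0, col=3), (row=2, col=3), (row=3, col=0), (row=3, col=2)
  Distance 4: (row=3, col=1), (row=3, col=3), (row=4, col=0), (row=4, col=2)
  Distance 5: (row=4, col=1), (row=4, col=3), (row=5, col=0), (row=5, col=2)
  Distance 6: (row=5, col=1), (row=5, col=3)
Total reachable: 23 (grid has 23 open cells total)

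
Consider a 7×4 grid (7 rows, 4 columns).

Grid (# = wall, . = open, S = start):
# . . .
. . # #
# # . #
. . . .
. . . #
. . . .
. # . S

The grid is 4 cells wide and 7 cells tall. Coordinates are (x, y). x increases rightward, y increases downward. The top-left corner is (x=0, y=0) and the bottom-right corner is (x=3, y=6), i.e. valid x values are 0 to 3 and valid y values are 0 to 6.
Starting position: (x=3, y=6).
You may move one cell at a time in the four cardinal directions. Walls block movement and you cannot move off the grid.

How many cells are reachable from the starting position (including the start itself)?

BFS flood-fill from (x=3, y=6):
  Distance 0: (x=3, y=6)
  Distance 1: (x=3, y=5), (x=2, y=6)
  Distance 2: (x=2, y=5)
  Distance 3: (x=2, y=4), (x=1, y=5)
  Distance 4: (x=2, y=3), (x=1, y=4), (x=0, y=5)
  Distance 5: (x=2, y=2), (x=1, y=3), (x=3, y=3), (x=0, y=4), (x=0, y=6)
  Distance 6: (x=0, y=3)
Total reachable: 15 (grid has 20 open cells total)

Answer: Reachable cells: 15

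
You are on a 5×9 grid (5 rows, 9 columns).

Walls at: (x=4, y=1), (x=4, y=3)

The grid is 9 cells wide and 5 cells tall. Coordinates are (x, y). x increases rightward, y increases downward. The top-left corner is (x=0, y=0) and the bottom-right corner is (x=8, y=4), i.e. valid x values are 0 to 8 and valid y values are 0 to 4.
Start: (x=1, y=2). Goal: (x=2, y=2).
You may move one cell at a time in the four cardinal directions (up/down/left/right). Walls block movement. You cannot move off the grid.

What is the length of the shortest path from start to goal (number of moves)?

BFS from (x=1, y=2) until reaching (x=2, y=2):
  Distance 0: (x=1, y=2)
  Distance 1: (x=1, y=1), (x=0, y=2), (x=2, y=2), (x=1, y=3)  <- goal reached here
One shortest path (1 moves): (x=1, y=2) -> (x=2, y=2)

Answer: Shortest path length: 1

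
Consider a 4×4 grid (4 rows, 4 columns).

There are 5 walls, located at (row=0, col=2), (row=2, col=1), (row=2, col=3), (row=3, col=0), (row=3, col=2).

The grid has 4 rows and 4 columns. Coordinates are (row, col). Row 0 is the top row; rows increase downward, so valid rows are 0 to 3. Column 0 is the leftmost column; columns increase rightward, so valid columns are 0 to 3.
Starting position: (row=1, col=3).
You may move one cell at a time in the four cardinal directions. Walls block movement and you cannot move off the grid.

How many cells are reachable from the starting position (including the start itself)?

BFS flood-fill from (row=1, col=3):
  Distance 0: (row=1, col=3)
  Distance 1: (row=0, col=3), (row=1, col=2)
  Distance 2: (row=1, col=1), (row=2, col=2)
  Distance 3: (row=0, col=1), (row=1, col=0)
  Distance 4: (row=0, col=0), (row=2, col=0)
Total reachable: 9 (grid has 11 open cells total)

Answer: Reachable cells: 9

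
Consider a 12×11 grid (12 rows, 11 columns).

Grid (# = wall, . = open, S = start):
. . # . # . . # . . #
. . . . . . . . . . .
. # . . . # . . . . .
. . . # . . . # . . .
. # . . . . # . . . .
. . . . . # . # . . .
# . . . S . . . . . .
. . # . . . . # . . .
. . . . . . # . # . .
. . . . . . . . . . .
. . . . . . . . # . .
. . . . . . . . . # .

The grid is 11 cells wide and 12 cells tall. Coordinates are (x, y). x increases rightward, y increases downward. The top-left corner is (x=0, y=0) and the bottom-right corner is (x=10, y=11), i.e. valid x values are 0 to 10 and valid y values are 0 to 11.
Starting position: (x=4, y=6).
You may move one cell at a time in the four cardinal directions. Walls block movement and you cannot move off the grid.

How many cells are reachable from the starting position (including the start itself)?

Answer: Reachable cells: 113

Derivation:
BFS flood-fill from (x=4, y=6):
  Distance 0: (x=4, y=6)
  Distance 1: (x=4, y=5), (x=3, y=6), (x=5, y=6), (x=4, y=7)
  Distance 2: (x=4, y=4), (x=3, y=5), (x=2, y=6), (x=6, y=6), (x=3, y=7), (x=5, y=7), (x=4, y=8)
  Distance 3: (x=4, y=3), (x=3, y=4), (x=5, y=4), (x=2, y=5), (x=6, y=5), (x=1, y=6), (x=7, y=6), (x=6, y=7), (x=3, y=8), (x=5, y=8), (x=4, y=9)
  Distance 4: (x=4, y=2), (x=5, y=3), (x=2, y=4), (x=1, y=5), (x=8, y=6), (x=1, y=7), (x=2, y=8), (x=3, y=9), (x=5, y=9), (x=4, y=10)
  Distance 5: (x=4, y=1), (x=3, y=2), (x=2, y=3), (x=6, y=3), (x=0, y=5), (x=8, y=5), (x=9, y=6), (x=0, y=7), (x=8, y=7), (x=1, y=8), (x=2, y=9), (x=6, y=9), (x=3, y=10), (x=5, y=10), (x=4, y=11)
  Distance 6: (x=3, y=1), (x=5, y=1), (x=2, y=2), (x=6, y=2), (x=1, y=3), (x=0, y=4), (x=8, y=4), (x=9, y=5), (x=10, y=6), (x=9, y=7), (x=0, y=8), (x=1, y=9), (x=7, y=9), (x=2, y=10), (x=6, y=10), (x=3, y=11), (x=5, y=11)
  Distance 7: (x=3, y=0), (x=5, y=0), (x=2, y=1), (x=6, y=1), (x=7, y=2), (x=0, y=3), (x=8, y=3), (x=7, y=4), (x=9, y=4), (x=10, y=5), (x=10, y=7), (x=7, y=8), (x=9, y=8), (x=0, y=9), (x=8, y=9), (x=1, y=10), (x=7, y=10), (x=2, y=11), (x=6, y=11)
  Distance 8: (x=6, y=0), (x=1, y=1), (x=7, y=1), (x=0, y=2), (x=8, y=2), (x=9, y=3), (x=10, y=4), (x=10, y=8), (x=9, y=9), (x=0, y=10), (x=1, y=11), (x=7, y=11)
  Distance 9: (x=1, y=0), (x=0, y=1), (x=8, y=1), (x=9, y=2), (x=10, y=3), (x=10, y=9), (x=9, y=10), (x=0, y=11), (x=8, y=11)
  Distance 10: (x=0, y=0), (x=8, y=0), (x=9, y=1), (x=10, y=2), (x=10, y=10)
  Distance 11: (x=9, y=0), (x=10, y=1), (x=10, y=11)
Total reachable: 113 (grid has 113 open cells total)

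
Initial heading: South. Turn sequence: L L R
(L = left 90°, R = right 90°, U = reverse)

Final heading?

Answer: Final heading: East

Derivation:
Start: South
  L (left (90° counter-clockwise)) -> East
  L (left (90° counter-clockwise)) -> North
  R (right (90° clockwise)) -> East
Final: East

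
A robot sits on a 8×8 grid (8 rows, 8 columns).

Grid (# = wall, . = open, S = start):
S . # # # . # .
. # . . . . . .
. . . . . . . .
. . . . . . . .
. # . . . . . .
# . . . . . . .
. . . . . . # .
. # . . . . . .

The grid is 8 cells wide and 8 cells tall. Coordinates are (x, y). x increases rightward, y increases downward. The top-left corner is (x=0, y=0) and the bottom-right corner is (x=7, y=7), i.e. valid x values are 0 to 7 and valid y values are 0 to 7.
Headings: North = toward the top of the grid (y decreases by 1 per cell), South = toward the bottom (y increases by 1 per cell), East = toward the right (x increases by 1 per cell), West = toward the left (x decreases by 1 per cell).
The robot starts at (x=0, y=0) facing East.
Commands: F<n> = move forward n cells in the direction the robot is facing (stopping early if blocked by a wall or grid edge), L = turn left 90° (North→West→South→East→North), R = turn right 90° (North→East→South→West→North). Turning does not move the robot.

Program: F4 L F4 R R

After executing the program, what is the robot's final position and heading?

Start: (x=0, y=0), facing East
  F4: move forward 1/4 (blocked), now at (x=1, y=0)
  L: turn left, now facing North
  F4: move forward 0/4 (blocked), now at (x=1, y=0)
  R: turn right, now facing East
  R: turn right, now facing South
Final: (x=1, y=0), facing South

Answer: Final position: (x=1, y=0), facing South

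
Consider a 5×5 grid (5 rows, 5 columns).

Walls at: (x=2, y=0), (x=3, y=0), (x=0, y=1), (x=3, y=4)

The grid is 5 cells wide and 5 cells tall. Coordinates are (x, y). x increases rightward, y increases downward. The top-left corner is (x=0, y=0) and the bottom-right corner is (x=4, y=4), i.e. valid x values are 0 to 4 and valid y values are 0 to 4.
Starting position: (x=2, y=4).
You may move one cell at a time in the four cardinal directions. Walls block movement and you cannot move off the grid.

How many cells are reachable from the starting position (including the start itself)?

BFS flood-fill from (x=2, y=4):
  Distance 0: (x=2, y=4)
  Distance 1: (x=2, y=3), (x=1, y=4)
  Distance 2: (x=2, y=2), (x=1, y=3), (x=3, y=3), (x=0, y=4)
  Distance 3: (x=2, y=1), (x=1, y=2), (x=3, y=2), (x=0, y=3), (x=4, y=3)
  Distance 4: (x=1, y=1), (x=3, y=1), (x=0, y=2), (x=4, y=2), (x=4, y=4)
  Distance 5: (x=1, y=0), (x=4, y=1)
  Distance 6: (x=0, y=0), (x=4, y=0)
Total reachable: 21 (grid has 21 open cells total)

Answer: Reachable cells: 21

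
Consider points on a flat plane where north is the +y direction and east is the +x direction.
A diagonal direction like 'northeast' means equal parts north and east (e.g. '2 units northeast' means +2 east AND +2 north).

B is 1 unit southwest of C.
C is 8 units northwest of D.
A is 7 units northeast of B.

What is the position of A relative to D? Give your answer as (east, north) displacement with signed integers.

Answer: A is at (east=-2, north=14) relative to D.

Derivation:
Place D at the origin (east=0, north=0).
  C is 8 units northwest of D: delta (east=-8, north=+8); C at (east=-8, north=8).
  B is 1 unit southwest of C: delta (east=-1, north=-1); B at (east=-9, north=7).
  A is 7 units northeast of B: delta (east=+7, north=+7); A at (east=-2, north=14).
Therefore A relative to D: (east=-2, north=14).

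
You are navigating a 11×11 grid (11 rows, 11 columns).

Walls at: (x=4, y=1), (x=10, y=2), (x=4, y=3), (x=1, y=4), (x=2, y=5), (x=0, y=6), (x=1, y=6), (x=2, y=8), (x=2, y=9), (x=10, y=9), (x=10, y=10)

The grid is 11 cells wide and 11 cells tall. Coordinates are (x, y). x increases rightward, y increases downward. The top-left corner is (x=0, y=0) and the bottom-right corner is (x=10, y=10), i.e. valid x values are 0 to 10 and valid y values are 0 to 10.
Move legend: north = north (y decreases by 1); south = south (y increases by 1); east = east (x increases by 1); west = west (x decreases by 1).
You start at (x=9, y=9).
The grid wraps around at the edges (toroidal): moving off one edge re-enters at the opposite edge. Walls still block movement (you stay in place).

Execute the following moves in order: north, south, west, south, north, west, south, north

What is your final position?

Answer: Final position: (x=7, y=9)

Derivation:
Start: (x=9, y=9)
  north (north): (x=9, y=9) -> (x=9, y=8)
  south (south): (x=9, y=8) -> (x=9, y=9)
  west (west): (x=9, y=9) -> (x=8, y=9)
  south (south): (x=8, y=9) -> (x=8, y=10)
  north (north): (x=8, y=10) -> (x=8, y=9)
  west (west): (x=8, y=9) -> (x=7, y=9)
  south (south): (x=7, y=9) -> (x=7, y=10)
  north (north): (x=7, y=10) -> (x=7, y=9)
Final: (x=7, y=9)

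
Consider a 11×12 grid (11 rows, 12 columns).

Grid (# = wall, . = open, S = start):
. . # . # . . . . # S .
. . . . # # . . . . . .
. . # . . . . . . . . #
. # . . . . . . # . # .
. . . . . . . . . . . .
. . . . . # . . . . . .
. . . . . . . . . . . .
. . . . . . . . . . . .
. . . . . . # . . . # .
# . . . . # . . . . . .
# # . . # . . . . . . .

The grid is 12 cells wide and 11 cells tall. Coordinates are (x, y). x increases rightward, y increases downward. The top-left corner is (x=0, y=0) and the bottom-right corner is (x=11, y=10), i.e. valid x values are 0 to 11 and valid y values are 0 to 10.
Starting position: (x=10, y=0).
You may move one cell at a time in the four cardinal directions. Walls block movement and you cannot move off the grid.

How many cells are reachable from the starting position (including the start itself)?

BFS flood-fill from (x=10, y=0):
  Distance 0: (x=10, y=0)
  Distance 1: (x=11, y=0), (x=10, y=1)
  Distance 2: (x=9, y=1), (x=11, y=1), (x=10, y=2)
  Distance 3: (x=8, y=1), (x=9, y=2)
  Distance 4: (x=8, y=0), (x=7, y=1), (x=8, y=2), (x=9, y=3)
  Distance 5: (x=7, y=0), (x=6, y=1), (x=7, y=2), (x=9, y=4)
  Distance 6: (x=6, y=0), (x=6, y=2), (x=7, y=3), (x=8, y=4), (x=10, y=4), (x=9, y=5)
  Distance 7: (x=5, y=0), (x=5, y=2), (x=6, y=3), (x=7, y=4), (x=11, y=4), (x=8, y=5), (x=10, y=5), (x=9, y=6)
  Distance 8: (x=4, y=2), (x=5, y=3), (x=11, y=3), (x=6, y=4), (x=7, y=5), (x=11, y=5), (x=8, y=6), (x=10, y=6), (x=9, y=7)
  Distance 9: (x=3, y=2), (x=4, y=3), (x=5, y=4), (x=6, y=5), (x=7, y=6), (x=11, y=6), (x=8, y=7), (x=10, y=7), (x=9, y=8)
  Distance 10: (x=3, y=1), (x=3, y=3), (x=4, y=4), (x=6, y=6), (x=7, y=7), (x=11, y=7), (x=8, y=8), (x=9, y=9)
  Distance 11: (x=3, y=0), (x=2, y=1), (x=2, y=3), (x=3, y=4), (x=4, y=5), (x=5, y=6), (x=6, y=7), (x=7, y=8), (x=11, y=8), (x=8, y=9), (x=10, y=9), (x=9, y=10)
  Distance 12: (x=1, y=1), (x=2, y=4), (x=3, y=5), (x=4, y=6), (x=5, y=7), (x=7, y=9), (x=11, y=9), (x=8, y=10), (x=10, y=10)
  Distance 13: (x=1, y=0), (x=0, y=1), (x=1, y=2), (x=1, y=4), (x=2, y=5), (x=3, y=6), (x=4, y=7), (x=5, y=8), (x=6, y=9), (x=7, y=10), (x=11, y=10)
  Distance 14: (x=0, y=0), (x=0, y=2), (x=0, y=4), (x=1, y=5), (x=2, y=6), (x=3, y=7), (x=4, y=8), (x=6, y=10)
  Distance 15: (x=0, y=3), (x=0, y=5), (x=1, y=6), (x=2, y=7), (x=3, y=8), (x=4, y=9), (x=5, y=10)
  Distance 16: (x=0, y=6), (x=1, y=7), (x=2, y=8), (x=3, y=9)
  Distance 17: (x=0, y=7), (x=1, y=8), (x=2, y=9), (x=3, y=10)
  Distance 18: (x=0, y=8), (x=1, y=9), (x=2, y=10)
Total reachable: 114 (grid has 114 open cells total)

Answer: Reachable cells: 114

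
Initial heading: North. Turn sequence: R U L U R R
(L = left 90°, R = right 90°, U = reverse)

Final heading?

Answer: Final heading: South

Derivation:
Start: North
  R (right (90° clockwise)) -> East
  U (U-turn (180°)) -> West
  L (left (90° counter-clockwise)) -> South
  U (U-turn (180°)) -> North
  R (right (90° clockwise)) -> East
  R (right (90° clockwise)) -> South
Final: South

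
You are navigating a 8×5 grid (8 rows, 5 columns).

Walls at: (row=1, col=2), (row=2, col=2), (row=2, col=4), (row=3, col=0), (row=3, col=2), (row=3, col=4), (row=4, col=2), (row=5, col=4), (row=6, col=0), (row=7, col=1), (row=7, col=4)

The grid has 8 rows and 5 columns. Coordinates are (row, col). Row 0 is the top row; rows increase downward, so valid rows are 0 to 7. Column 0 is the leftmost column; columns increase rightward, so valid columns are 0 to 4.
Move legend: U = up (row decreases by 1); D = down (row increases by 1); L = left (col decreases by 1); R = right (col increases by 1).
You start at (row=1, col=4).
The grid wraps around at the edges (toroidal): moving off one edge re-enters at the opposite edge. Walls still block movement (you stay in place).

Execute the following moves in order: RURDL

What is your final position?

Answer: Final position: (row=1, col=0)

Derivation:
Start: (row=1, col=4)
  R (right): (row=1, col=4) -> (row=1, col=0)
  U (up): (row=1, col=0) -> (row=0, col=0)
  R (right): (row=0, col=0) -> (row=0, col=1)
  D (down): (row=0, col=1) -> (row=1, col=1)
  L (left): (row=1, col=1) -> (row=1, col=0)
Final: (row=1, col=0)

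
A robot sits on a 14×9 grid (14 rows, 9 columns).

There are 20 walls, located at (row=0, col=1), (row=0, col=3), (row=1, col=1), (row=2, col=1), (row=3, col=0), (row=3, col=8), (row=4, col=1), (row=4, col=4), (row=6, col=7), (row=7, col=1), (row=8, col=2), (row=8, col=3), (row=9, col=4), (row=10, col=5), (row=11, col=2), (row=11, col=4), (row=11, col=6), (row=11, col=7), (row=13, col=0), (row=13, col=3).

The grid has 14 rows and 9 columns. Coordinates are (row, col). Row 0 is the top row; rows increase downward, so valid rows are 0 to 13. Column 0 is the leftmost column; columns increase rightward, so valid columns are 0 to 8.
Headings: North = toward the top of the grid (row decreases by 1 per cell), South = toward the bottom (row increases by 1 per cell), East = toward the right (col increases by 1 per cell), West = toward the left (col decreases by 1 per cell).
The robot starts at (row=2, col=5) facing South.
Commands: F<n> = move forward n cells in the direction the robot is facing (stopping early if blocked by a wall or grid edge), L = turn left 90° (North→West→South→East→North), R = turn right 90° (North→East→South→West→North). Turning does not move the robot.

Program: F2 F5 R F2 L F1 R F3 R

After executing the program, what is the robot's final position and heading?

Start: (row=2, col=5), facing South
  F2: move forward 2, now at (row=4, col=5)
  F5: move forward 5, now at (row=9, col=5)
  R: turn right, now facing West
  F2: move forward 0/2 (blocked), now at (row=9, col=5)
  L: turn left, now facing South
  F1: move forward 0/1 (blocked), now at (row=9, col=5)
  R: turn right, now facing West
  F3: move forward 0/3 (blocked), now at (row=9, col=5)
  R: turn right, now facing North
Final: (row=9, col=5), facing North

Answer: Final position: (row=9, col=5), facing North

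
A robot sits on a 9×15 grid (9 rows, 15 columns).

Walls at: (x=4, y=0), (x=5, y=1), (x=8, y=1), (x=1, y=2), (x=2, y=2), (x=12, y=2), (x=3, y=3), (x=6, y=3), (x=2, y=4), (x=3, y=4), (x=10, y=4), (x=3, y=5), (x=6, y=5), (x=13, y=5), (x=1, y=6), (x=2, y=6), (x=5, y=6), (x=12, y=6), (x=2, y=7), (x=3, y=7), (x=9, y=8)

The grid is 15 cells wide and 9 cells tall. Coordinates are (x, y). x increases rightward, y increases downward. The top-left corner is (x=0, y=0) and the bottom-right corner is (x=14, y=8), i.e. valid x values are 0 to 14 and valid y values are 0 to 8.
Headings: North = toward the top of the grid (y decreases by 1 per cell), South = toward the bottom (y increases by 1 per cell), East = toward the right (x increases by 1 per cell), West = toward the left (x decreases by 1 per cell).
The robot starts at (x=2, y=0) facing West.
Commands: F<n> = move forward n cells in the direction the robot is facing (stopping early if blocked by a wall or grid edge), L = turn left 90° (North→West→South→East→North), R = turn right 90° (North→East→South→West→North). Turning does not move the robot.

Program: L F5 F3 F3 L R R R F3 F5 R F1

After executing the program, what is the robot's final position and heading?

Start: (x=2, y=0), facing West
  L: turn left, now facing South
  F5: move forward 1/5 (blocked), now at (x=2, y=1)
  F3: move forward 0/3 (blocked), now at (x=2, y=1)
  F3: move forward 0/3 (blocked), now at (x=2, y=1)
  L: turn left, now facing East
  R: turn right, now facing South
  R: turn right, now facing West
  R: turn right, now facing North
  F3: move forward 1/3 (blocked), now at (x=2, y=0)
  F5: move forward 0/5 (blocked), now at (x=2, y=0)
  R: turn right, now facing East
  F1: move forward 1, now at (x=3, y=0)
Final: (x=3, y=0), facing East

Answer: Final position: (x=3, y=0), facing East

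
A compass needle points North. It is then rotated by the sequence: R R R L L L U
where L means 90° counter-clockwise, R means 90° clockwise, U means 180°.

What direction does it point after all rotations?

Answer: Final heading: South

Derivation:
Start: North
  R (right (90° clockwise)) -> East
  R (right (90° clockwise)) -> South
  R (right (90° clockwise)) -> West
  L (left (90° counter-clockwise)) -> South
  L (left (90° counter-clockwise)) -> East
  L (left (90° counter-clockwise)) -> North
  U (U-turn (180°)) -> South
Final: South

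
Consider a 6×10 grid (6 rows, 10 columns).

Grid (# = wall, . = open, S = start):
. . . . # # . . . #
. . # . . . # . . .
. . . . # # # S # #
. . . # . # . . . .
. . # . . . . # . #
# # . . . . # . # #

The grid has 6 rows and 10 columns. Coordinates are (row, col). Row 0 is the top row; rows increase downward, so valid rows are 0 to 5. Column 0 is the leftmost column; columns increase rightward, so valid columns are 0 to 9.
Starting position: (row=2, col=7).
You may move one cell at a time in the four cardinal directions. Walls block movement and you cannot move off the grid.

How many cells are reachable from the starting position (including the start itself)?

BFS flood-fill from (row=2, col=7):
  Distance 0: (row=2, col=7)
  Distance 1: (row=1, col=7), (row=3, col=7)
  Distance 2: (row=0, col=7), (row=1, col=8), (row=3, col=6), (row=3, col=8)
  Distance 3: (row=0, col=6), (row=0, col=8), (row=1, col=9), (row=3, col=9), (row=4, col=6), (row=4, col=8)
  Distance 4: (row=4, col=5)
  Distance 5: (row=4, col=4), (row=5, col=5)
  Distance 6: (row=3, col=4), (row=4, col=3), (row=5, col=4)
  Distance 7: (row=5, col=3)
  Distance 8: (row=5, col=2)
Total reachable: 21 (grid has 40 open cells total)

Answer: Reachable cells: 21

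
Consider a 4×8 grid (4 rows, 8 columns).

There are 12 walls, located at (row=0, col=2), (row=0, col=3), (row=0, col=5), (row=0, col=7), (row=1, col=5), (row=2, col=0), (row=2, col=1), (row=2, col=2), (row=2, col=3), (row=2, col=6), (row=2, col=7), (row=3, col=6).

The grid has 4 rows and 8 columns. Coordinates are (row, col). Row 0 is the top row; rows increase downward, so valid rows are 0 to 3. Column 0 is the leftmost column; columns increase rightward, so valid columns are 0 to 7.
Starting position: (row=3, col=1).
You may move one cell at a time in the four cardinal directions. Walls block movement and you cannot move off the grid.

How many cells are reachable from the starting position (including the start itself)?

BFS flood-fill from (row=3, col=1):
  Distance 0: (row=3, col=1)
  Distance 1: (row=3, col=0), (row=3, col=2)
  Distance 2: (row=3, col=3)
  Distance 3: (row=3, col=4)
  Distance 4: (row=2, col=4), (row=3, col=5)
  Distance 5: (row=1, col=4), (row=2, col=5)
  Distance 6: (row=0, col=4), (row=1, col=3)
  Distance 7: (row=1, col=2)
  Distance 8: (row=1, col=1)
  Distance 9: (row=0, col=1), (row=1, col=0)
  Distance 10: (row=0, col=0)
Total reachable: 16 (grid has 20 open cells total)

Answer: Reachable cells: 16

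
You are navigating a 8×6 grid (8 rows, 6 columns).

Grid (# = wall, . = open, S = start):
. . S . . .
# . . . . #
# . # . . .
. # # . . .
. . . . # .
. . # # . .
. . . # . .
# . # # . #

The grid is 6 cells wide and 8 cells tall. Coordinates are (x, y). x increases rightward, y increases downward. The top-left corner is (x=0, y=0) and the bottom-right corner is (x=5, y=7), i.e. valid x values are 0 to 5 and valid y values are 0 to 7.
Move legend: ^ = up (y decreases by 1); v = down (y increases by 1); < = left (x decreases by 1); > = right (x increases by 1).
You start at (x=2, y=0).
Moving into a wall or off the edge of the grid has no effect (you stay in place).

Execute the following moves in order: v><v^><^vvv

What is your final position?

Answer: Final position: (x=2, y=1)

Derivation:
Start: (x=2, y=0)
  v (down): (x=2, y=0) -> (x=2, y=1)
  > (right): (x=2, y=1) -> (x=3, y=1)
  < (left): (x=3, y=1) -> (x=2, y=1)
  v (down): blocked, stay at (x=2, y=1)
  ^ (up): (x=2, y=1) -> (x=2, y=0)
  > (right): (x=2, y=0) -> (x=3, y=0)
  < (left): (x=3, y=0) -> (x=2, y=0)
  ^ (up): blocked, stay at (x=2, y=0)
  v (down): (x=2, y=0) -> (x=2, y=1)
  v (down): blocked, stay at (x=2, y=1)
  v (down): blocked, stay at (x=2, y=1)
Final: (x=2, y=1)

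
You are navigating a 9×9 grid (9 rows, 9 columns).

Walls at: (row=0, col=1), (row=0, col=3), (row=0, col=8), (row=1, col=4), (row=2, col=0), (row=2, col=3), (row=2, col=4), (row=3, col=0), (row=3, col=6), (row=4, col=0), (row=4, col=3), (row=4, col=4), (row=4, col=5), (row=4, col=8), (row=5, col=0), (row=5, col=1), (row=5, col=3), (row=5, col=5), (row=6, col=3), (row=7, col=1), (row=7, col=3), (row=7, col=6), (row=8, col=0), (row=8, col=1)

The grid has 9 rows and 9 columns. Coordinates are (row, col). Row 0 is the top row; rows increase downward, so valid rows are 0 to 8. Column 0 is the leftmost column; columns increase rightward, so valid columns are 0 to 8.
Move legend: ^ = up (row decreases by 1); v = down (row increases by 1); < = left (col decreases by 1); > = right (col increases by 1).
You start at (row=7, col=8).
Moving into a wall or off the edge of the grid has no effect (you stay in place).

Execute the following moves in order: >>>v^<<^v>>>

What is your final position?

Start: (row=7, col=8)
  [×3]> (right): blocked, stay at (row=7, col=8)
  v (down): (row=7, col=8) -> (row=8, col=8)
  ^ (up): (row=8, col=8) -> (row=7, col=8)
  < (left): (row=7, col=8) -> (row=7, col=7)
  < (left): blocked, stay at (row=7, col=7)
  ^ (up): (row=7, col=7) -> (row=6, col=7)
  v (down): (row=6, col=7) -> (row=7, col=7)
  > (right): (row=7, col=7) -> (row=7, col=8)
  > (right): blocked, stay at (row=7, col=8)
  > (right): blocked, stay at (row=7, col=8)
Final: (row=7, col=8)

Answer: Final position: (row=7, col=8)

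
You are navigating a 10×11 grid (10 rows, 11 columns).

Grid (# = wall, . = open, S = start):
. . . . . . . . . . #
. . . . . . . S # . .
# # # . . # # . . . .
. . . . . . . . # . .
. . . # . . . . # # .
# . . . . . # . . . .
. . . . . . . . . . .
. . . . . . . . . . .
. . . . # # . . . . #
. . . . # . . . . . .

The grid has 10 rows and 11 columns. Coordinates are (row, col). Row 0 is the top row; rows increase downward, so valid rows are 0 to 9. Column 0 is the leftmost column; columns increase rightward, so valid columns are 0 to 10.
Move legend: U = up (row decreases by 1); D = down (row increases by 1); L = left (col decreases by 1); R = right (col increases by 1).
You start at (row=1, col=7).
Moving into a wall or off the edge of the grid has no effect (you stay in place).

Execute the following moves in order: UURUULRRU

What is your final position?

Answer: Final position: (row=0, col=9)

Derivation:
Start: (row=1, col=7)
  U (up): (row=1, col=7) -> (row=0, col=7)
  U (up): blocked, stay at (row=0, col=7)
  R (right): (row=0, col=7) -> (row=0, col=8)
  U (up): blocked, stay at (row=0, col=8)
  U (up): blocked, stay at (row=0, col=8)
  L (left): (row=0, col=8) -> (row=0, col=7)
  R (right): (row=0, col=7) -> (row=0, col=8)
  R (right): (row=0, col=8) -> (row=0, col=9)
  U (up): blocked, stay at (row=0, col=9)
Final: (row=0, col=9)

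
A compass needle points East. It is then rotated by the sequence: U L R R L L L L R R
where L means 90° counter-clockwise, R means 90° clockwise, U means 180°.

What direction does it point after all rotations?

Start: East
  U (U-turn (180°)) -> West
  L (left (90° counter-clockwise)) -> South
  R (right (90° clockwise)) -> West
  R (right (90° clockwise)) -> North
  L (left (90° counter-clockwise)) -> West
  L (left (90° counter-clockwise)) -> South
  L (left (90° counter-clockwise)) -> East
  L (left (90° counter-clockwise)) -> North
  R (right (90° clockwise)) -> East
  R (right (90° clockwise)) -> South
Final: South

Answer: Final heading: South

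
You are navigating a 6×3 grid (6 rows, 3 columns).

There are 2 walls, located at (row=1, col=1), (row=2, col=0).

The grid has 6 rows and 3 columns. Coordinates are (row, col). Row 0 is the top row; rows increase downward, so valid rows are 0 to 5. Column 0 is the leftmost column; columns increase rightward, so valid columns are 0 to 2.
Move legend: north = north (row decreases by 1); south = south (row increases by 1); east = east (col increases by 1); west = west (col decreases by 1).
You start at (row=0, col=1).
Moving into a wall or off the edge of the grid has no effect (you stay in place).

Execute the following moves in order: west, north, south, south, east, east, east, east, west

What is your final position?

Start: (row=0, col=1)
  west (west): (row=0, col=1) -> (row=0, col=0)
  north (north): blocked, stay at (row=0, col=0)
  south (south): (row=0, col=0) -> (row=1, col=0)
  south (south): blocked, stay at (row=1, col=0)
  [×4]east (east): blocked, stay at (row=1, col=0)
  west (west): blocked, stay at (row=1, col=0)
Final: (row=1, col=0)

Answer: Final position: (row=1, col=0)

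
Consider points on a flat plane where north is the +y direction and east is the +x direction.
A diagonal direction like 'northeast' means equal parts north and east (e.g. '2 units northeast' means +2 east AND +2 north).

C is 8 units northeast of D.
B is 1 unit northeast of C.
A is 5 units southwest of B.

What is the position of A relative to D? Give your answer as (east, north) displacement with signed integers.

Place D at the origin (east=0, north=0).
  C is 8 units northeast of D: delta (east=+8, north=+8); C at (east=8, north=8).
  B is 1 unit northeast of C: delta (east=+1, north=+1); B at (east=9, north=9).
  A is 5 units southwest of B: delta (east=-5, north=-5); A at (east=4, north=4).
Therefore A relative to D: (east=4, north=4).

Answer: A is at (east=4, north=4) relative to D.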